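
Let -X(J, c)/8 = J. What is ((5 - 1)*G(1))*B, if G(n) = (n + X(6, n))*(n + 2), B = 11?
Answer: -6204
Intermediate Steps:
X(J, c) = -8*J
G(n) = (-48 + n)*(2 + n) (G(n) = (n - 8*6)*(n + 2) = (n - 48)*(2 + n) = (-48 + n)*(2 + n))
((5 - 1)*G(1))*B = ((5 - 1)*(-96 + 1² - 46*1))*11 = (4*(-96 + 1 - 46))*11 = (4*(-141))*11 = -564*11 = -6204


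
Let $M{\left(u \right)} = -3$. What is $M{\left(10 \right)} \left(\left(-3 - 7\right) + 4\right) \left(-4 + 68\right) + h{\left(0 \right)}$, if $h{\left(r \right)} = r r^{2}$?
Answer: $1152$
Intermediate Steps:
$h{\left(r \right)} = r^{3}$
$M{\left(10 \right)} \left(\left(-3 - 7\right) + 4\right) \left(-4 + 68\right) + h{\left(0 \right)} = - 3 \left(\left(-3 - 7\right) + 4\right) \left(-4 + 68\right) + 0^{3} = - 3 \left(-10 + 4\right) 64 + 0 = - 3 \left(\left(-6\right) 64\right) + 0 = \left(-3\right) \left(-384\right) + 0 = 1152 + 0 = 1152$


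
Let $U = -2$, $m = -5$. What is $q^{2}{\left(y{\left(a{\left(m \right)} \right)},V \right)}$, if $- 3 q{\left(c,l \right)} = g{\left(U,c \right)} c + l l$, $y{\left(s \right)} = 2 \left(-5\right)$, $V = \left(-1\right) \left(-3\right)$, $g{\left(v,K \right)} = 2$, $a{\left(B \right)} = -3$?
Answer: $\frac{121}{9} \approx 13.444$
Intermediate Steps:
$V = 3$
$y{\left(s \right)} = -10$
$q{\left(c,l \right)} = - \frac{2 c}{3} - \frac{l^{2}}{3}$ ($q{\left(c,l \right)} = - \frac{2 c + l l}{3} = - \frac{2 c + l^{2}}{3} = - \frac{l^{2} + 2 c}{3} = - \frac{2 c}{3} - \frac{l^{2}}{3}$)
$q^{2}{\left(y{\left(a{\left(m \right)} \right)},V \right)} = \left(\left(- \frac{2}{3}\right) \left(-10\right) - \frac{3^{2}}{3}\right)^{2} = \left(\frac{20}{3} - 3\right)^{2} = \left(\frac{11}{3}\right)^{2} = \frac{121}{9}$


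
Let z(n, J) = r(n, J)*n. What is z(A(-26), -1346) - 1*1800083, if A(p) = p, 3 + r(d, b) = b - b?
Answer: -1800005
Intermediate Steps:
r(d, b) = -3 (r(d, b) = -3 + (b - b) = -3 + 0 = -3)
z(n, J) = -3*n
z(A(-26), -1346) - 1*1800083 = -3*(-26) - 1*1800083 = 78 - 1800083 = -1800005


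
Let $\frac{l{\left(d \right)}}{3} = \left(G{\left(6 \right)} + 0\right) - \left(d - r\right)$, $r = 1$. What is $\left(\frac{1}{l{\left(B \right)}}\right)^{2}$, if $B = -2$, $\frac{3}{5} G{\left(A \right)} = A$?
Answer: $\frac{1}{1521} \approx 0.00065746$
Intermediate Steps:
$G{\left(A \right)} = \frac{5 A}{3}$
$l{\left(d \right)} = 33 - 3 d$ ($l{\left(d \right)} = 3 \left(\left(\frac{5}{3} \cdot 6 + 0\right) - \left(-1 + d\right)\right) = 3 \left(\left(10 + 0\right) - \left(-1 + d\right)\right) = 3 \left(10 - \left(-1 + d\right)\right) = 3 \left(11 - d\right) = 33 - 3 d$)
$\left(\frac{1}{l{\left(B \right)}}\right)^{2} = \left(\frac{1}{33 - -6}\right)^{2} = \left(\frac{1}{33 + 6}\right)^{2} = \left(\frac{1}{39}\right)^{2} = \frac{1}{1521}$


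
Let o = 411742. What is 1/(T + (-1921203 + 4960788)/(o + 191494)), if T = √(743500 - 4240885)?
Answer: 122239139804/84845700537432479 - 363893671696*I*√3497385/1272685508061487185 ≈ 1.4407e-6 - 0.00053472*I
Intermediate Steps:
T = I*√3497385 (T = √(-3497385) = I*√3497385 ≈ 1870.1*I)
1/(T + (-1921203 + 4960788)/(o + 191494)) = 1/(I*√3497385 + (-1921203 + 4960788)/(411742 + 191494)) = 1/(I*√3497385 + 3039585/603236) = 1/(3039585/603236 + I*√3497385)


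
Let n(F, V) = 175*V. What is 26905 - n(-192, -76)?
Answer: 40205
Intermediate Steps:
26905 - n(-192, -76) = 26905 - 175*(-76) = 26905 - 1*(-13300) = 26905 + 13300 = 40205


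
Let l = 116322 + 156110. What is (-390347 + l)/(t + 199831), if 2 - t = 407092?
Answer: 117915/207259 ≈ 0.56893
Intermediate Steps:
t = -407090 (t = 2 - 1*407092 = 2 - 407092 = -407090)
l = 272432
(-390347 + l)/(t + 199831) = (-390347 + 272432)/(-407090 + 199831) = -117915/(-207259) = -117915*(-1/207259) = 117915/207259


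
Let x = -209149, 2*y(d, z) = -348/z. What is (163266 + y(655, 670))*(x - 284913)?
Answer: -27022238391426/335 ≈ -8.0663e+10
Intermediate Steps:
y(d, z) = -174/z (y(d, z) = (-348/z)/2 = -174/z)
(163266 + y(655, 670))*(x - 284913) = (163266 - 174/670)*(-209149 - 284913) = (163266 - 174*1/670)*(-494062) = (163266 - 87/335)*(-494062) = (54694023/335)*(-494062) = -27022238391426/335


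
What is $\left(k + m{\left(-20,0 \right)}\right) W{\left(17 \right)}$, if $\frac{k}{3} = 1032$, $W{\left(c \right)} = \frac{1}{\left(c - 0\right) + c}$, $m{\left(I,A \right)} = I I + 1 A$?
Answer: $\frac{1748}{17} \approx 102.82$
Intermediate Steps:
$m{\left(I,A \right)} = A + I^{2}$ ($m{\left(I,A \right)} = I^{2} + A = A + I^{2}$)
$W{\left(c \right)} = \frac{1}{2 c}$ ($W{\left(c \right)} = \frac{1}{\left(c + 0\right) + c} = \frac{1}{c + c} = \frac{1}{2 c}$)
$k = 3096$ ($k = 3 \cdot 1032 = 3096$)
$\left(k + m{\left(-20,0 \right)}\right) W{\left(17 \right)} = \left(3096 + \left(0 + \left(-20\right)^{2}\right)\right) \frac{1}{2 \cdot 17} = \left(3096 + \left(0 + 400\right)\right) \frac{1}{2} \cdot \frac{1}{17} = \left(3096 + 400\right) \frac{1}{34} = 3496 \cdot \frac{1}{34} = \frac{1748}{17}$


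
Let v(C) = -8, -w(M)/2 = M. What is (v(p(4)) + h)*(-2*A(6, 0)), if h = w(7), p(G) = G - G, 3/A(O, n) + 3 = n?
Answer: -44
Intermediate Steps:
A(O, n) = 3/(-3 + n)
p(G) = 0
w(M) = -2*M
h = -14 (h = -2*7 = -14)
(v(p(4)) + h)*(-2*A(6, 0)) = (-8 - 14)*(-6/(-3 + 0)) = -(-44)*3/(-3) = -(-44)*3*(-1/3) = -(-44)*(-1) = -22*2 = -44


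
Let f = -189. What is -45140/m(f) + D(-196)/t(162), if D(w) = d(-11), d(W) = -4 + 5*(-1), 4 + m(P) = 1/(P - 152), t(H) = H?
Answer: 18471197/1638 ≈ 11277.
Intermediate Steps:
m(P) = -4 + 1/(-152 + P) (m(P) = -4 + 1/(P - 152) = -4 + 1/(-152 + P))
d(W) = -9 (d(W) = -4 - 5 = -9)
D(w) = -9
-45140/m(f) + D(-196)/t(162) = -45140*(-152 - 189)/(609 - 4*(-189)) - 9/162 = -45140*(-341/(609 + 756)) - 9*1/162 = -45140/((-1/341*1365)) - 1/18 = -45140/(-1365/341) - 1/18 = -45140*(-341/1365) - 1/18 = 3078548/273 - 1/18 = 18471197/1638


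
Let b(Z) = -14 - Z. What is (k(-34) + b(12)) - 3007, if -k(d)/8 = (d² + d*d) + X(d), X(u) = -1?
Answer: -21521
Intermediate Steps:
k(d) = 8 - 16*d² (k(d) = -8*((d² + d*d) - 1) = -8*((d² + d²) - 1) = -8*(2*d² - 1) = -8*(-1 + 2*d²) = 8 - 16*d²)
(k(-34) + b(12)) - 3007 = ((8 - 16*(-34)²) + (-14 - 1*12)) - 3007 = ((8 - 16*1156) + (-14 - 12)) - 3007 = ((8 - 18496) - 26) - 3007 = (-18488 - 26) - 3007 = -18514 - 3007 = -21521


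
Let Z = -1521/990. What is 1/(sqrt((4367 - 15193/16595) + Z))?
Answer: sqrt(581753709403570)/1593452873 ≈ 0.015137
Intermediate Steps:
Z = -169/110 (Z = -1521*1/990 = -169/110 ≈ -1.5364)
1/(sqrt((4367 - 15193/16595) + Z)) = 1/(sqrt((4367 - 15193/16595) - 169/110)) = 1/(sqrt(72455172/16595 - 169/110)) = 1/(sqrt(1593452873/365090)) = 1/(sqrt(581753709403570)/365090) = sqrt(581753709403570)/1593452873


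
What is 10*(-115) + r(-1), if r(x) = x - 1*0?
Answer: -1151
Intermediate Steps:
r(x) = x (r(x) = x + 0 = x)
10*(-115) + r(-1) = 10*(-115) - 1 = -1150 - 1 = -1151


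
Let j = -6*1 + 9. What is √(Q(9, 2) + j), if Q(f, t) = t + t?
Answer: √7 ≈ 2.6458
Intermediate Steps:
j = 3 (j = -6 + 9 = 3)
Q(f, t) = 2*t
√(Q(9, 2) + j) = √(2*2 + 3) = √(4 + 3) = √7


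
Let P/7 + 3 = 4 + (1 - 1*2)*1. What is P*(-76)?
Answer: 0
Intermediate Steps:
P = 0 (P = -21 + 7*(4 + (1 - 1*2)*1) = -21 + 7*(4 + (1 - 2)*1) = -21 + 7*(4 - 1*1) = -21 + 7*(4 - 1) = -21 + 7*3 = -21 + 21 = 0)
P*(-76) = 0*(-76) = 0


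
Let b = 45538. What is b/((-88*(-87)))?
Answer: 22769/3828 ≈ 5.9480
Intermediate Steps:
b/((-88*(-87))) = 45538/((-88*(-87))) = 45538/7656 = 45538*(1/7656) = 22769/3828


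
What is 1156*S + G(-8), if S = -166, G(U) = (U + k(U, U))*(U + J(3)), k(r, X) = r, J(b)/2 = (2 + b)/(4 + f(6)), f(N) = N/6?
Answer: -191800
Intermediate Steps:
f(N) = N/6 (f(N) = N*(⅙) = N/6)
J(b) = ⅘ + 2*b/5 (J(b) = 2*((2 + b)/(4 + (⅙)*6)) = 2*((2 + b)/(4 + 1)) = 2*((2 + b)/5) = 2*((2 + b)*(⅕)) = 2*(⅖ + b/5) = ⅘ + 2*b/5)
G(U) = 2*U*(2 + U) (G(U) = (U + U)*(U + (⅘ + (⅖)*3)) = (2*U)*(U + (⅘ + 6/5)) = (2*U)*(U + 2) = (2*U)*(2 + U) = 2*U*(2 + U))
1156*S + G(-8) = 1156*(-166) + 2*(-8)*(2 - 8) = -191896 + 2*(-8)*(-6) = -191896 + 96 = -191800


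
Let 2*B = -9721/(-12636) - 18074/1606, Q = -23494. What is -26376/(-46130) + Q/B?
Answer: 1571169163997676/350540449855 ≈ 4482.1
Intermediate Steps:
B = -106385569/20293416 (B = (-9721/(-12636) - 18074/1606)/2 = (-9721*(-1/12636) - 18074*1/1606)/2 = (9721/12636 - 9037/803)/2 = (½)*(-106385569/10146708) = -106385569/20293416 ≈ -5.2424)
-26376/(-46130) + Q/B = -26376/(-46130) - 23494/(-106385569/20293416) = -26376*(-1/46130) - 23494*(-20293416/106385569) = 1884/3295 + 476773515504/106385569 = 1571169163997676/350540449855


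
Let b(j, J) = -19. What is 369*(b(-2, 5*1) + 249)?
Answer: 84870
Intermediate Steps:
369*(b(-2, 5*1) + 249) = 369*(-19 + 249) = 369*230 = 84870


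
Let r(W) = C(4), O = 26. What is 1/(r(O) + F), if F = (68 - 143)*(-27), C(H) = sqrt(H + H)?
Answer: 2025/4100617 - 2*sqrt(2)/4100617 ≈ 0.00049314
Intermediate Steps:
C(H) = sqrt(2)*sqrt(H) (C(H) = sqrt(2*H) = sqrt(2)*sqrt(H))
r(W) = 2*sqrt(2) (r(W) = sqrt(2)*sqrt(4) = sqrt(2)*2 = 2*sqrt(2))
F = 2025 (F = -75*(-27) = 2025)
1/(r(O) + F) = 1/(2*sqrt(2) + 2025) = 1/(2025 + 2*sqrt(2))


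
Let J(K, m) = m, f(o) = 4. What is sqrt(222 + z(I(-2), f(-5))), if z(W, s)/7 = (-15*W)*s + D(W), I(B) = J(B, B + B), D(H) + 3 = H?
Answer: sqrt(1853) ≈ 43.047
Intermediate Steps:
D(H) = -3 + H
I(B) = 2*B (I(B) = B + B = 2*B)
z(W, s) = -21 + 7*W - 105*W*s (z(W, s) = 7*((-15*W)*s + (-3 + W)) = 7*(-15*W*s + (-3 + W)) = 7*(-3 + W - 15*W*s) = -21 + 7*W - 105*W*s)
sqrt(222 + z(I(-2), f(-5))) = sqrt(222 + (-21 + 7*(2*(-2)) - 105*2*(-2)*4)) = sqrt(222 + (-21 + 7*(-4) - 105*(-4)*4)) = sqrt(222 + (-21 - 28 + 1680)) = sqrt(222 + 1631) = sqrt(1853)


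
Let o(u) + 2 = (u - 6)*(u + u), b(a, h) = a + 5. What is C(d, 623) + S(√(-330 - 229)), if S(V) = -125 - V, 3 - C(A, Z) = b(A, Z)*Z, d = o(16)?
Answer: -201351 - I*√559 ≈ -2.0135e+5 - 23.643*I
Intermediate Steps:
b(a, h) = 5 + a
o(u) = -2 + 2*u*(-6 + u) (o(u) = -2 + (u - 6)*(u + u) = -2 + (-6 + u)*(2*u) = -2 + 2*u*(-6 + u))
d = 318 (d = -2 - 12*16 + 2*16² = -2 - 192 + 2*256 = -2 - 192 + 512 = 318)
C(A, Z) = 3 - Z*(5 + A) (C(A, Z) = 3 - (5 + A)*Z = 3 - Z*(5 + A))
C(d, 623) + S(√(-330 - 229)) = (3 - 1*623*(5 + 318)) + (-125 - √(-330 - 229)) = (3 - 1*623*323) + (-125 - √(-559)) = (3 - 201229) + (-125 - I*√559) = -201226 + (-125 - I*√559) = -201351 - I*√559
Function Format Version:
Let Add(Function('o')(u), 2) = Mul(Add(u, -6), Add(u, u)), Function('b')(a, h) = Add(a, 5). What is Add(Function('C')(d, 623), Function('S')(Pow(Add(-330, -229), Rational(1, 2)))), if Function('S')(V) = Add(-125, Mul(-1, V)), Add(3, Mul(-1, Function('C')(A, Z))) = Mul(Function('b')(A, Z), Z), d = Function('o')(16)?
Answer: Add(-201351, Mul(-1, I, Pow(559, Rational(1, 2)))) ≈ Add(-2.0135e+5, Mul(-23.643, I))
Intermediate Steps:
Function('b')(a, h) = Add(5, a)
Function('o')(u) = Add(-2, Mul(2, u, Add(-6, u))) (Function('o')(u) = Add(-2, Mul(Add(u, -6), Add(u, u))) = Add(-2, Mul(Add(-6, u), Mul(2, u))) = Add(-2, Mul(2, u, Add(-6, u))))
d = 318 (d = Add(-2, Mul(-12, 16), Mul(2, Pow(16, 2))) = Add(-2, -192, Mul(2, 256)) = Add(-2, -192, 512) = 318)
Function('C')(A, Z) = Add(3, Mul(-1, Z, Add(5, A))) (Function('C')(A, Z) = Add(3, Mul(-1, Mul(Add(5, A), Z))) = Add(3, Mul(-1, Mul(Z, Add(5, A)))) = Add(3, Mul(-1, Z, Add(5, A))))
Add(Function('C')(d, 623), Function('S')(Pow(Add(-330, -229), Rational(1, 2)))) = Add(Add(3, Mul(-1, 623, Add(5, 318))), Add(-125, Mul(-1, Pow(Add(-330, -229), Rational(1, 2))))) = Add(Add(3, Mul(-1, 623, 323)), Add(-125, Mul(-1, Pow(-559, Rational(1, 2))))) = Add(Add(3, -201229), Add(-125, Mul(-1, Mul(I, Pow(559, Rational(1, 2)))))) = Add(-201226, Add(-125, Mul(-1, I, Pow(559, Rational(1, 2))))) = Add(-201351, Mul(-1, I, Pow(559, Rational(1, 2))))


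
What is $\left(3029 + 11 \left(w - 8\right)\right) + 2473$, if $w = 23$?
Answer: $5667$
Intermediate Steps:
$\left(3029 + 11 \left(w - 8\right)\right) + 2473 = \left(3029 + 11 \left(23 - 8\right)\right) + 2473 = \left(3029 + 11 \cdot 15\right) + 2473 = \left(3029 + 165\right) + 2473 = 3194 + 2473 = 5667$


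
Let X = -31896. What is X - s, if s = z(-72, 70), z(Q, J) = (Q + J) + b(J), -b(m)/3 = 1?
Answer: -31891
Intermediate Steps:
b(m) = -3 (b(m) = -3*1 = -3)
z(Q, J) = -3 + J + Q (z(Q, J) = (Q + J) - 3 = (J + Q) - 3 = -3 + J + Q)
s = -5 (s = -3 + 70 - 72 = -5)
X - s = -31896 - 1*(-5) = -31896 + 5 = -31891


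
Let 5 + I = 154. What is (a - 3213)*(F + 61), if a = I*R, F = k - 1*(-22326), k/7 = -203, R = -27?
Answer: -151709976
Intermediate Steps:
k = -1421 (k = 7*(-203) = -1421)
I = 149 (I = -5 + 154 = 149)
F = 20905 (F = -1421 - 1*(-22326) = -1421 + 22326 = 20905)
a = -4023 (a = 149*(-27) = -4023)
(a - 3213)*(F + 61) = (-4023 - 3213)*(20905 + 61) = -7236*20966 = -151709976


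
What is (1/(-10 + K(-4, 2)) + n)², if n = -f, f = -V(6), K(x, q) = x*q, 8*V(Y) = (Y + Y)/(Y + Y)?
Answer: 25/5184 ≈ 0.0048225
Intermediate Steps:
V(Y) = ⅛ (V(Y) = ((Y + Y)/(Y + Y))/8 = ((2*Y)/((2*Y)))/8 = ((2*Y)*(1/(2*Y)))/8 = (⅛)*1 = ⅛)
K(x, q) = q*x
f = -⅛ (f = -1*⅛ = -⅛ ≈ -0.12500)
n = ⅛ (n = -1*(-⅛) = ⅛ ≈ 0.12500)
(1/(-10 + K(-4, 2)) + n)² = (1/(-10 + 2*(-4)) + ⅛)² = (1/(-10 - 8) + ⅛)² = (1/(-18) + ⅛)² = (-1/18 + ⅛)² = (5/72)² = 25/5184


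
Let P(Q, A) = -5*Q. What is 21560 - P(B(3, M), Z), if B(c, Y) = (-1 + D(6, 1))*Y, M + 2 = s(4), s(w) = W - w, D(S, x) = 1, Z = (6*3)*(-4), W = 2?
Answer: 21560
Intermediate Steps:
Z = -72 (Z = 18*(-4) = -72)
s(w) = 2 - w
M = -4 (M = -2 + (2 - 1*4) = -2 + (2 - 4) = -2 - 2 = -4)
B(c, Y) = 0 (B(c, Y) = (-1 + 1)*Y = 0*Y = 0)
21560 - P(B(3, M), Z) = 21560 - (-5)*0 = 21560 - 1*0 = 21560 + 0 = 21560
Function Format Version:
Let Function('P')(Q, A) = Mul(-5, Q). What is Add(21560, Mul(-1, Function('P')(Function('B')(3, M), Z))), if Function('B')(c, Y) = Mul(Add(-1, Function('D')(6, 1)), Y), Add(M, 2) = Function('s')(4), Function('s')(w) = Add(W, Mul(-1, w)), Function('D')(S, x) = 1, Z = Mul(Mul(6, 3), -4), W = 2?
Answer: 21560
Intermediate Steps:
Z = -72 (Z = Mul(18, -4) = -72)
Function('s')(w) = Add(2, Mul(-1, w))
M = -4 (M = Add(-2, Add(2, Mul(-1, 4))) = Add(-2, Add(2, -4)) = Add(-2, -2) = -4)
Function('B')(c, Y) = 0 (Function('B')(c, Y) = Mul(Add(-1, 1), Y) = Mul(0, Y) = 0)
Add(21560, Mul(-1, Function('P')(Function('B')(3, M), Z))) = Add(21560, Mul(-1, Mul(-5, 0))) = Add(21560, Mul(-1, 0)) = Add(21560, 0) = 21560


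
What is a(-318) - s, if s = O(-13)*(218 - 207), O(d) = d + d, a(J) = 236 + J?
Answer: 204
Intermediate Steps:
O(d) = 2*d
s = -286 (s = (2*(-13))*(218 - 207) = -26*11 = -286)
a(-318) - s = (236 - 318) - 1*(-286) = -82 + 286 = 204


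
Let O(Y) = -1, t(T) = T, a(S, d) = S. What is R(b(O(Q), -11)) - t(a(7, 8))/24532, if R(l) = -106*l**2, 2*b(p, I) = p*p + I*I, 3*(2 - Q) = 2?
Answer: -9676058639/24532 ≈ -3.9443e+5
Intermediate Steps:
Q = 4/3 (Q = 2 - 1/3*2 = 2 - 2/3 = 4/3 ≈ 1.3333)
b(p, I) = I**2/2 + p**2/2 (b(p, I) = (p*p + I*I)/2 = (p**2 + I**2)/2 = (I**2 + p**2)/2 = I**2/2 + p**2/2)
R(b(O(Q), -11)) - t(a(7, 8))/24532 = -106*((1/2)*(-11)**2 + (1/2)*(-1)**2)**2 - 7/24532 = -106*((1/2)*121 + (1/2)*1)**2 - 7/24532 = -106*(121/2 + 1/2)**2 - 1*7/24532 = -106*61**2 - 7/24532 = -106*3721 - 7/24532 = -394426 - 7/24532 = -9676058639/24532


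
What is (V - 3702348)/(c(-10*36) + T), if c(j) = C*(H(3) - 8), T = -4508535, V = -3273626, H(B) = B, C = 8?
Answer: 6975974/4508575 ≈ 1.5473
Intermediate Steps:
c(j) = -40 (c(j) = 8*(3 - 8) = 8*(-5) = -40)
(V - 3702348)/(c(-10*36) + T) = (-3273626 - 3702348)/(-40 - 4508535) = -6975974/(-4508575) = -6975974*(-1/4508575) = 6975974/4508575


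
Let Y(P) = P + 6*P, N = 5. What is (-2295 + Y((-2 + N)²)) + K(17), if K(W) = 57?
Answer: -2175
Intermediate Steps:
Y(P) = 7*P
(-2295 + Y((-2 + N)²)) + K(17) = (-2295 + 7*(-2 + 5)²) + 57 = (-2295 + 7*3²) + 57 = (-2295 + 7*9) + 57 = (-2295 + 63) + 57 = -2232 + 57 = -2175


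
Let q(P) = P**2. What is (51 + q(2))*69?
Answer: 3795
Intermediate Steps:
(51 + q(2))*69 = (51 + 2**2)*69 = (51 + 4)*69 = 55*69 = 3795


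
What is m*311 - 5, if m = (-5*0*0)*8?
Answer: -5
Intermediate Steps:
m = 0 (m = (0*0)*8 = 0*8 = 0)
m*311 - 5 = 0*311 - 5 = 0 - 5 = -5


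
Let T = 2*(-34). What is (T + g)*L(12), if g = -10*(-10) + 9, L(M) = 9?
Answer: 369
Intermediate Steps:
T = -68
g = 109 (g = 100 + 9 = 109)
(T + g)*L(12) = (-68 + 109)*9 = 41*9 = 369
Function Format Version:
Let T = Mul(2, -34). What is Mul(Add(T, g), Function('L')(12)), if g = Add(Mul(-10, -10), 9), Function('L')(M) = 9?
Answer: 369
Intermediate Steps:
T = -68
g = 109 (g = Add(100, 9) = 109)
Mul(Add(T, g), Function('L')(12)) = Mul(Add(-68, 109), 9) = Mul(41, 9) = 369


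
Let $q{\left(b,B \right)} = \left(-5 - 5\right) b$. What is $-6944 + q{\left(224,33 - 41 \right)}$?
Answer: $-9184$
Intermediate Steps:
$q{\left(b,B \right)} = - 10 b$
$-6944 + q{\left(224,33 - 41 \right)} = -6944 - 2240 = -9184$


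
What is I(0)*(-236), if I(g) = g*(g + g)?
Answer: 0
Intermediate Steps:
I(g) = 2*g² (I(g) = g*(2*g) = 2*g²)
I(0)*(-236) = (2*0²)*(-236) = (2*0)*(-236) = 0*(-236) = 0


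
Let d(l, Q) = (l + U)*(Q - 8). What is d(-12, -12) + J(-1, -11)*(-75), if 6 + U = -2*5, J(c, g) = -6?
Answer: 1010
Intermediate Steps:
U = -16 (U = -6 - 2*5 = -6 - 10 = -16)
d(l, Q) = (-16 + l)*(-8 + Q) (d(l, Q) = (l - 16)*(Q - 8) = (-16 + l)*(-8 + Q))
d(-12, -12) + J(-1, -11)*(-75) = (128 - 16*(-12) - 8*(-12) - 12*(-12)) - 6*(-75) = (128 + 192 + 96 + 144) + 450 = 560 + 450 = 1010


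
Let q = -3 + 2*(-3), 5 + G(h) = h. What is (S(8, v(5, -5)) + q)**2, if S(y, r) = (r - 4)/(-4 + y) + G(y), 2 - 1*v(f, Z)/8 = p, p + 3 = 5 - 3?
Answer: 1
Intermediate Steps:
G(h) = -5 + h
p = -1 (p = -3 + (5 - 3) = -3 + 2 = -1)
v(f, Z) = 24 (v(f, Z) = 16 - 8*(-1) = 16 + 8 = 24)
S(y, r) = -5 + y + (-4 + r)/(-4 + y) (S(y, r) = (r - 4)/(-4 + y) + (-5 + y) = (-4 + r)/(-4 + y) + (-5 + y) = -5 + y + (-4 + r)/(-4 + y))
q = -9 (q = -3 - 6 = -9)
(S(8, v(5, -5)) + q)**2 = ((16 + 24 + 8**2 - 9*8)/(-4 + 8) - 9)**2 = ((16 + 24 + 64 - 72)/4 - 9)**2 = ((1/4)*32 - 9)**2 = (8 - 9)**2 = (-1)**2 = 1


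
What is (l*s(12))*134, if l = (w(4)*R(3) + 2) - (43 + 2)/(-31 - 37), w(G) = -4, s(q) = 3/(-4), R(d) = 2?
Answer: 72963/136 ≈ 536.49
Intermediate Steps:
s(q) = -3/4 (s(q) = 3*(-1/4) = -3/4)
l = -363/68 (l = (-4*2 + 2) - (43 + 2)/(-31 - 37) = (-8 + 2) - 45/(-68) = -6 - 45*(-1)/68 = -6 - 1*(-45/68) = -6 + 45/68 = -363/68 ≈ -5.3382)
(l*s(12))*134 = -363/68*(-3/4)*134 = (1089/272)*134 = 72963/136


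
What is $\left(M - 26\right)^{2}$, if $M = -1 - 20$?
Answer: $2209$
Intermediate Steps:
$M = -21$ ($M = -1 - 20 = -21$)
$\left(M - 26\right)^{2} = \left(-21 - 26\right)^{2} = \left(-47\right)^{2} = 2209$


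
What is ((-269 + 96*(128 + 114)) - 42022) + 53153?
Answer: 34094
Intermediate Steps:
((-269 + 96*(128 + 114)) - 42022) + 53153 = ((-269 + 96*242) - 42022) + 53153 = ((-269 + 23232) - 42022) + 53153 = (22963 - 42022) + 53153 = -19059 + 53153 = 34094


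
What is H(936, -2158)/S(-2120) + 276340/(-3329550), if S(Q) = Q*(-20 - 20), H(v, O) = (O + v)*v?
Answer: -4789682857/352932300 ≈ -13.571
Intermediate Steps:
H(v, O) = v*(O + v)
S(Q) = -40*Q (S(Q) = Q*(-40) = -40*Q)
H(936, -2158)/S(-2120) + 276340/(-3329550) = (936*(-2158 + 936))/((-40*(-2120))) + 276340/(-3329550) = (936*(-1222))/84800 + 276340*(-1/3329550) = -1143792*1/84800 - 27634/332955 = -71487/5300 - 27634/332955 = -4789682857/352932300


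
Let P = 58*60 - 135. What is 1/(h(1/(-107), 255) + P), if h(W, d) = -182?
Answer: 1/3163 ≈ 0.00031616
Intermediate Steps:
P = 3345 (P = 3480 - 135 = 3345)
1/(h(1/(-107), 255) + P) = 1/(-182 + 3345) = 1/3163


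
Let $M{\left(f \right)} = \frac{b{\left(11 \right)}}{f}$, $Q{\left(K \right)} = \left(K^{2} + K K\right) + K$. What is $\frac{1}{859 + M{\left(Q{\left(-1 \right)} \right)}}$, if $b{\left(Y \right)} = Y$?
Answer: $\frac{1}{870} \approx 0.0011494$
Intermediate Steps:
$Q{\left(K \right)} = K + 2 K^{2}$ ($Q{\left(K \right)} = \left(K^{2} + K^{2}\right) + K = 2 K^{2} + K = K + 2 K^{2}$)
$M{\left(f \right)} = \frac{11}{f}$
$\frac{1}{859 + M{\left(Q{\left(-1 \right)} \right)}} = \frac{1}{859 + \frac{11}{\left(-1\right) \left(1 + 2 \left(-1\right)\right)}} = \frac{1}{859 + \frac{11}{\left(-1\right) \left(1 - 2\right)}} = \frac{1}{859 + \frac{11}{\left(-1\right) \left(-1\right)}} = \frac{1}{859 + \frac{11}{1}} = \frac{1}{859 + 11 \cdot 1} = \frac{1}{859 + 11} = \frac{1}{870}$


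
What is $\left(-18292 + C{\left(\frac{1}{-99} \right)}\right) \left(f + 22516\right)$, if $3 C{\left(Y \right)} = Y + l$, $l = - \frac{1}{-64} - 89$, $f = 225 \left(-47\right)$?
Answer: $- \frac{4158551225905}{19008} \approx -2.1878 \cdot 10^{8}$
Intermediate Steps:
$f = -10575$
$l = - \frac{5695}{64}$ ($l = \left(-1\right) \left(- \frac{1}{64}\right) - 89 = \frac{1}{64} - 89 = - \frac{5695}{64} \approx -88.984$)
$C{\left(Y \right)} = - \frac{5695}{192} + \frac{Y}{3}$ ($C{\left(Y \right)} = \frac{Y - \frac{5695}{64}}{3} = \frac{- \frac{5695}{64} + Y}{3} = - \frac{5695}{192} + \frac{Y}{3}$)
$\left(-18292 + C{\left(\frac{1}{-99} \right)}\right) \left(f + 22516\right) = \left(-18292 - \left(\frac{5695}{192} - \frac{1}{3 \left(-99\right)}\right)\right) \left(-10575 + 22516\right) = \left(-18292 + \left(- \frac{5695}{192} + \frac{1}{3} \left(- \frac{1}{99}\right)\right)\right) 11941 = \left(-18292 - \frac{563869}{19008}\right) 11941 = \left(- \frac{348258205}{19008}\right) 11941 = - \frac{4158551225905}{19008}$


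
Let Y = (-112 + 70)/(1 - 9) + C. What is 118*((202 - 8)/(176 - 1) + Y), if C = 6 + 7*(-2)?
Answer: -67791/350 ≈ -193.69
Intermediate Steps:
C = -8 (C = 6 - 14 = -8)
Y = -11/4 (Y = (-112 + 70)/(1 - 9) - 8 = -42/(-8) - 8 = -42*(-⅛) - 8 = 21/4 - 8 = -11/4 ≈ -2.7500)
118*((202 - 8)/(176 - 1) + Y) = 118*((202 - 8)/(176 - 1) - 11/4) = 118*(194/175 - 11/4) = 118*(-1149/700) = -67791/350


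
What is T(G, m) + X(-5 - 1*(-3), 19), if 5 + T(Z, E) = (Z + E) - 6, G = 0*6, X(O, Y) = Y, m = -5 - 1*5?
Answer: -2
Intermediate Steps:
m = -10 (m = -5 - 5 = -10)
G = 0
T(Z, E) = -11 + E + Z (T(Z, E) = -5 + ((Z + E) - 6) = -5 + ((E + Z) - 6) = -5 + (-6 + E + Z) = -11 + E + Z)
T(G, m) + X(-5 - 1*(-3), 19) = (-11 - 10 + 0) + 19 = -21 + 19 = -2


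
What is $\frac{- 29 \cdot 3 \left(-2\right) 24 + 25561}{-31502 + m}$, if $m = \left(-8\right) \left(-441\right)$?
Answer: $- \frac{29737}{27974} \approx -1.063$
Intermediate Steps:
$m = 3528$
$\frac{- 29 \cdot 3 \left(-2\right) 24 + 25561}{-31502 + m} = \frac{- 29 \cdot 3 \left(-2\right) 24 + 25561}{-31502 + 3528} = \frac{\left(-29\right) \left(-6\right) 24 + 25561}{-27974} = \left(174 \cdot 24 + 25561\right) \left(- \frac{1}{27974}\right) = \left(4176 + 25561\right) \left(- \frac{1}{27974}\right) = 29737 \left(- \frac{1}{27974}\right) = - \frac{29737}{27974}$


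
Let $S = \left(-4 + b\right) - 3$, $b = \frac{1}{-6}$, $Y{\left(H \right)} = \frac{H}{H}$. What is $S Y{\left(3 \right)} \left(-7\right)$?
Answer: $\frac{301}{6} \approx 50.167$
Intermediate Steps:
$Y{\left(H \right)} = 1$
$b = - \frac{1}{6} \approx -0.16667$
$S = - \frac{43}{6}$ ($S = \left(-4 - \frac{1}{6}\right) - 3 = - \frac{25}{6} - 3 = - \frac{43}{6} \approx -7.1667$)
$S Y{\left(3 \right)} \left(-7\right) = \left(- \frac{43}{6}\right) 1 \left(-7\right) = \left(- \frac{43}{6}\right) \left(-7\right) = \frac{301}{6}$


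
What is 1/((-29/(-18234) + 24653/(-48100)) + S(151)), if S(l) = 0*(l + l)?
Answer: -438527700/224063951 ≈ -1.9572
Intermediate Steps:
S(l) = 0 (S(l) = 0*(2*l) = 0)
1/((-29/(-18234) + 24653/(-48100)) + S(151)) = 1/((-29/(-18234) + 24653/(-48100)) + 0) = 1/((-29*(-1/18234) + 24653*(-1/48100)) + 0) = 1/((29/18234 - 24653/48100) + 0) = 1/(-224063951/438527700 + 0) = 1/(-224063951/438527700) = -438527700/224063951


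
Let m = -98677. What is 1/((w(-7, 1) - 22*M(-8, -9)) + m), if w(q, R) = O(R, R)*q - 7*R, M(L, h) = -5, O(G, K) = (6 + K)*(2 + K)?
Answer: -1/98721 ≈ -1.0130e-5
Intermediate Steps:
O(G, K) = (2 + K)*(6 + K)
w(q, R) = -7*R + q*(12 + R² + 8*R) (w(q, R) = (12 + R² + 8*R)*q - 7*R = q*(12 + R² + 8*R) - 7*R = -7*R + q*(12 + R² + 8*R))
1/((w(-7, 1) - 22*M(-8, -9)) + m) = 1/(((-7*1 - 7*(12 + 1² + 8*1)) - 22*(-5)) - 98677) = 1/(((-7 - 7*(12 + 1 + 8)) + 110) - 98677) = 1/(((-7 - 7*21) + 110) - 98677) = 1/(((-7 - 147) + 110) - 98677) = 1/((-154 + 110) - 98677) = 1/(-44 - 98677) = 1/(-98721) = -1/98721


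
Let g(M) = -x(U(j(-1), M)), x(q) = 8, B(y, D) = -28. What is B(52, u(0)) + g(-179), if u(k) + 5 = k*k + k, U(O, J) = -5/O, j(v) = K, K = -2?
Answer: -36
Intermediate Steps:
j(v) = -2
u(k) = -5 + k + k² (u(k) = -5 + (k*k + k) = -5 + (k² + k) = -5 + (k + k²) = -5 + k + k²)
g(M) = -8 (g(M) = -1*8 = -8)
B(52, u(0)) + g(-179) = -28 - 8 = -36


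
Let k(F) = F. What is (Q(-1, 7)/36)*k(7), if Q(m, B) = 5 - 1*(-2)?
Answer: 49/36 ≈ 1.3611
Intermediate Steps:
Q(m, B) = 7 (Q(m, B) = 5 + 2 = 7)
(Q(-1, 7)/36)*k(7) = (7/36)*7 = 49/36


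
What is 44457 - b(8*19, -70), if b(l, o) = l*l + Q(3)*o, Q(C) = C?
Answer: 21563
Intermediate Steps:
b(l, o) = l² + 3*o (b(l, o) = l*l + 3*o = l² + 3*o)
44457 - b(8*19, -70) = 44457 - ((8*19)² + 3*(-70)) = 44457 - (152² - 210) = 44457 - (23104 - 210) = 44457 - 1*22894 = 44457 - 22894 = 21563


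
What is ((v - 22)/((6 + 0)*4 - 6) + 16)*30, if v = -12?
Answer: 1270/3 ≈ 423.33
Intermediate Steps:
((v - 22)/((6 + 0)*4 - 6) + 16)*30 = ((-12 - 22)/((6 + 0)*4 - 6) + 16)*30 = (-34/(6*4 - 6) + 16)*30 = (-34/(24 - 6) + 16)*30 = (-34/18 + 16)*30 = (-34*1/18 + 16)*30 = (-17/9 + 16)*30 = (127/9)*30 = 1270/3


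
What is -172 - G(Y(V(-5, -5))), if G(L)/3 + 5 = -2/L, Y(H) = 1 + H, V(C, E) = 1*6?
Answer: -1093/7 ≈ -156.14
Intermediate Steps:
V(C, E) = 6
G(L) = -15 - 6/L (G(L) = -15 + 3*(-2/L) = -15 - 6/L)
-172 - G(Y(V(-5, -5))) = -172 - (-15 - 6/(1 + 6)) = -172 - (-15 - 6/7) = -172 - 1*(-111/7) = -172 + 111/7 = -1093/7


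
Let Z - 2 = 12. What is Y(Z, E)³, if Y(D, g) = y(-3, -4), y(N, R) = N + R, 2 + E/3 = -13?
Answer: -343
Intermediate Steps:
Z = 14 (Z = 2 + 12 = 14)
E = -45 (E = -6 + 3*(-13) = -6 - 39 = -45)
Y(D, g) = -7 (Y(D, g) = -3 - 4 = -7)
Y(Z, E)³ = (-7)³ = -343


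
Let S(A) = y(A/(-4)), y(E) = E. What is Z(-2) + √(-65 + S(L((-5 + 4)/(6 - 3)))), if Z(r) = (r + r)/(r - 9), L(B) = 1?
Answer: 4/11 + 3*I*√29/2 ≈ 0.36364 + 8.0777*I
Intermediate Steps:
S(A) = -A/4 (S(A) = A/(-4) = A*(-¼) = -A/4)
Z(r) = 2*r/(-9 + r) (Z(r) = (2*r)/(-9 + r) = 2*r/(-9 + r))
Z(-2) + √(-65 + S(L((-5 + 4)/(6 - 3)))) = 2*(-2)/(-9 - 2) + √(-65 - ¼*1) = 2*(-2)/(-11) + √(-65 - ¼) = 2*(-2)*(-1/11) + √(-261/4) = 4/11 + 3*I*√29/2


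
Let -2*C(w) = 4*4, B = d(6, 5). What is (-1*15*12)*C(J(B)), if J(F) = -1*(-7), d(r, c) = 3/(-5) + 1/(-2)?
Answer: 1440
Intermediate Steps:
d(r, c) = -11/10 (d(r, c) = 3*(-1/5) + 1*(-1/2) = -3/5 - 1/2 = -11/10)
B = -11/10 ≈ -1.1000
J(F) = 7
C(w) = -8 (C(w) = -2*4 = -1/2*16 = -8)
(-1*15*12)*C(J(B)) = (-1*15*12)*(-8) = -15*12*(-8) = -180*(-8) = 1440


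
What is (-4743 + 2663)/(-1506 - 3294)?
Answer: 13/30 ≈ 0.43333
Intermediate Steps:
(-4743 + 2663)/(-1506 - 3294) = -2080/(-4800) = -2080*(-1/4800) = 13/30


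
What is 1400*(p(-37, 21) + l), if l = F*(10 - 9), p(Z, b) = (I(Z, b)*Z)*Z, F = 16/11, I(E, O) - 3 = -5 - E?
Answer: 737913400/11 ≈ 6.7083e+7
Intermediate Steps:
I(E, O) = -2 - E (I(E, O) = 3 + (-5 - E) = -2 - E)
F = 16/11 (F = 16*(1/11) = 16/11 ≈ 1.4545)
p(Z, b) = Z**2*(-2 - Z) (p(Z, b) = ((-2 - Z)*Z)*Z = (Z*(-2 - Z))*Z = Z**2*(-2 - Z))
l = 16/11 (l = 16*(10 - 9)/11 = (16/11)*1 = 16/11 ≈ 1.4545)
1400*(p(-37, 21) + l) = 1400*((-37)**2*(-2 - 1*(-37)) + 16/11) = 1400*(1369*(-2 + 37) + 16/11) = 1400*(1369*35 + 16/11) = 1400*(47915 + 16/11) = 1400*(527081/11) = 737913400/11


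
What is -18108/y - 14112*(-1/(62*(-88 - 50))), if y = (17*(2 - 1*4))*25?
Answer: 5955702/303025 ≈ 19.654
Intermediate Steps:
y = -850 (y = (17*(2 - 4))*25 = (17*(-2))*25 = -34*25 = -850)
-18108/y - 14112*(-1/(62*(-88 - 50))) = -18108/(-850) - 14112*(-1/(62*(-88 - 50))) = -18108*(-1/850) - 14112/((-62*(-138))) = 9054/425 - 14112/8556 = 9054/425 - 14112*1/8556 = 9054/425 - 1176/713 = 5955702/303025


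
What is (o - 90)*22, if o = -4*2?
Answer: -2156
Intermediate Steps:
o = -8
(o - 90)*22 = (-8 - 90)*22 = -98*22 = -2156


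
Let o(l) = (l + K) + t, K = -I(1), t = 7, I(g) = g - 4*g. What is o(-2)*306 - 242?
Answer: 2206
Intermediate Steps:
I(g) = -3*g
K = 3 (K = -(-3) = -1*(-3) = 3)
o(l) = 10 + l (o(l) = (l + 3) + 7 = (3 + l) + 7 = 10 + l)
o(-2)*306 - 242 = (10 - 2)*306 - 242 = 8*306 - 242 = 2448 - 242 = 2206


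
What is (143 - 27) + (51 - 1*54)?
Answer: 113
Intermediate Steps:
(143 - 27) + (51 - 1*54) = 116 + (51 - 54) = 116 - 3 = 113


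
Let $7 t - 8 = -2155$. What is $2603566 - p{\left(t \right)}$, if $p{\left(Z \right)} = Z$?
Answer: $\frac{18227109}{7} \approx 2.6039 \cdot 10^{6}$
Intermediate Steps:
$t = - \frac{2147}{7}$ ($t = \frac{8}{7} + \frac{1}{7} \left(-2155\right) = \frac{8}{7} - \frac{2155}{7} = - \frac{2147}{7} \approx -306.71$)
$2603566 - p{\left(t \right)} = 2603566 - - \frac{2147}{7} = 2603566 + \frac{2147}{7} = \frac{18227109}{7}$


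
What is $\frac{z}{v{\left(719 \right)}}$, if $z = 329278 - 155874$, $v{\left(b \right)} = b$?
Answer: $\frac{173404}{719} \approx 241.17$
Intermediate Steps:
$z = 173404$
$\frac{z}{v{\left(719 \right)}} = \frac{173404}{719}$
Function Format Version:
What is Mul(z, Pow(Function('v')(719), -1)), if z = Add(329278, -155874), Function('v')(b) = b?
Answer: Rational(173404, 719) ≈ 241.17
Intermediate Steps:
z = 173404
Mul(z, Pow(Function('v')(719), -1)) = Mul(173404, Pow(719, -1)) = Mul(173404, Rational(1, 719)) = Rational(173404, 719)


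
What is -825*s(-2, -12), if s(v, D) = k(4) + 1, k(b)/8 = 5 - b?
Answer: -7425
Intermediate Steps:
k(b) = 40 - 8*b (k(b) = 8*(5 - b) = 40 - 8*b)
s(v, D) = 9 (s(v, D) = (40 - 8*4) + 1 = (40 - 32) + 1 = 8 + 1 = 9)
-825*s(-2, -12) = -825*9 = -7425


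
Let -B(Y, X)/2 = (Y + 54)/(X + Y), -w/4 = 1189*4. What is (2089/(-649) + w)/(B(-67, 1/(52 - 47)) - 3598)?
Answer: 2062227055/390004219 ≈ 5.2877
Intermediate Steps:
w = -19024 (w = -4756*4 = -4*4756 = -19024)
B(Y, X) = -2*(54 + Y)/(X + Y) (B(Y, X) = -2*(Y + 54)/(X + Y) = -2*(54 + Y)/(X + Y))
(2089/(-649) + w)/(B(-67, 1/(52 - 47)) - 3598) = (2089/(-649) - 19024)/(2*(-54 - 1*(-67))/(1/(52 - 47) - 67) - 3598) = (2089*(-1/649) - 19024)/(2*(-54 + 67)/(1/5 - 67) - 3598) = (-2089/649 - 19024)/(2*13/(⅕ - 67) - 3598) = -12348665/(649*(2*13/(-334/5) - 3598)) = -12348665/(649*(2*(-5/334)*13 - 3598)) = -12348665/(649*(-65/167 - 3598)) = -12348665/(649*(-600931/167)) = -12348665/649*(-167/600931) = 2062227055/390004219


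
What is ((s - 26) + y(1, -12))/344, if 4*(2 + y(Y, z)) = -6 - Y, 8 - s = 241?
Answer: -1051/1376 ≈ -0.76381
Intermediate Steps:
s = -233 (s = 8 - 1*241 = 8 - 241 = -233)
y(Y, z) = -7/2 - Y/4 (y(Y, z) = -2 + (-6 - Y)/4 = -2 + (-3/2 - Y/4) = -7/2 - Y/4)
((s - 26) + y(1, -12))/344 = ((-233 - 26) + (-7/2 - ¼*1))/344 = (-259 + (-7/2 - ¼))*(1/344) = (-259 - 15/4)*(1/344) = -1051/4*1/344 = -1051/1376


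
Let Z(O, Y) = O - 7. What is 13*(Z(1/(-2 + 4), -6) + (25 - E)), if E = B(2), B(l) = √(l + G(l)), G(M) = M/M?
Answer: 481/2 - 13*√3 ≈ 217.98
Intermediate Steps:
G(M) = 1
B(l) = √(1 + l) (B(l) = √(l + 1) = √(1 + l))
E = √3 (E = √(1 + 2) = √3 ≈ 1.7320)
Z(O, Y) = -7 + O
13*(Z(1/(-2 + 4), -6) + (25 - E)) = 13*((-7 + 1/(-2 + 4)) + (25 - √3)) = 13*((-7 + 1/2) + (25 - √3)) = 13*((-7 + ½) + (25 - √3)) = 13*(-13/2 + (25 - √3)) = 13*(37/2 - √3) = 481/2 - 13*√3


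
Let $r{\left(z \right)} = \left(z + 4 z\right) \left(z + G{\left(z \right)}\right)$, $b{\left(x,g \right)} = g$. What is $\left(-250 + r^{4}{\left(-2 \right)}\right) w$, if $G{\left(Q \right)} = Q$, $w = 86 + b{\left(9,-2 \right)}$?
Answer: $215019000$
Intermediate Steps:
$w = 84$ ($w = 86 - 2 = 84$)
$r{\left(z \right)} = 10 z^{2}$ ($r{\left(z \right)} = \left(z + 4 z\right) \left(z + z\right) = 5 z 2 z = 10 z^{2}$)
$\left(-250 + r^{4}{\left(-2 \right)}\right) w = \left(-250 + \left(10 \left(-2\right)^{2}\right)^{4}\right) 84 = \left(-250 + \left(10 \cdot 4\right)^{4}\right) 84 = \left(-250 + 40^{4}\right) 84 = \left(-250 + 2560000\right) 84 = 2559750 \cdot 84 = 215019000$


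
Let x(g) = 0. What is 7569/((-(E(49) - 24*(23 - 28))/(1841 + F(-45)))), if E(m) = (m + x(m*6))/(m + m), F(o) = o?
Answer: -27187848/241 ≈ -1.1281e+5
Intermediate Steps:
E(m) = ½ (E(m) = (m + 0)/(m + m) = m/((2*m)) = m*(1/(2*m)) = ½)
7569/((-(E(49) - 24*(23 - 28))/(1841 + F(-45)))) = 7569/((-(½ - 24*(23 - 28))/(1841 - 45))) = 7569/((-(½ - 24*(-5))/1796)) = 7569/((-(½ + 120)/1796)) = 7569/((-241/(2*1796))) = 7569/((-1*241/3592)) = 7569/(-241/3592) = 7569*(-3592/241) = -27187848/241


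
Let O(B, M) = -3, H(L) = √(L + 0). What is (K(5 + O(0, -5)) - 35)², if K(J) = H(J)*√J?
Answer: 1089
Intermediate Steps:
H(L) = √L
K(J) = J (K(J) = √J*√J = J)
(K(5 + O(0, -5)) - 35)² = ((5 - 3) - 35)² = (2 - 35)² = (-33)² = 1089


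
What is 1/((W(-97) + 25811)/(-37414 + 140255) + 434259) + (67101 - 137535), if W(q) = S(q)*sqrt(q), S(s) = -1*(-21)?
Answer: (-1479114*sqrt(97) + 3145558184540579*I)/(-44659655630*I + 21*sqrt(97)) ≈ -70434.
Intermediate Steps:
S(s) = 21
W(q) = 21*sqrt(q)
1/((W(-97) + 25811)/(-37414 + 140255) + 434259) + (67101 - 137535) = 1/((21*sqrt(-97) + 25811)/(-37414 + 140255) + 434259) + (67101 - 137535) = 1/((21*(I*sqrt(97)) + 25811)/102841 + 434259) - 70434 = 1/((21*I*sqrt(97) + 25811)*(1/102841) + 434259) - 70434 = 1/((25811 + 21*I*sqrt(97))*(1/102841) + 434259) - 70434 = 1/((25811/102841 + 21*I*sqrt(97)/102841) + 434259) - 70434 = 1/(44659655630/102841 + 21*I*sqrt(97)/102841) - 70434 = -70434 + 1/(44659655630/102841 + 21*I*sqrt(97)/102841)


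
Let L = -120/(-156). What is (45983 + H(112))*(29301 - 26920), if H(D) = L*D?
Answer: 1425978519/13 ≈ 1.0969e+8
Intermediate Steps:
L = 10/13 (L = -120*(-1/156) = 10/13 ≈ 0.76923)
H(D) = 10*D/13
(45983 + H(112))*(29301 - 26920) = (45983 + (10/13)*112)*(29301 - 26920) = (45983 + 1120/13)*2381 = (598899/13)*2381 = 1425978519/13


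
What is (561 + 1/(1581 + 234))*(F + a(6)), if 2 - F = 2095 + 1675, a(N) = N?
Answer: -116076624/55 ≈ -2.1105e+6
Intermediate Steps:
F = -3768 (F = 2 - (2095 + 1675) = 2 - 1*3770 = 2 - 3770 = -3768)
(561 + 1/(1581 + 234))*(F + a(6)) = (561 + 1/(1581 + 234))*(-3768 + 6) = (561 + 1/1815)*(-3762) = (1018216/1815)*(-3762) = -116076624/55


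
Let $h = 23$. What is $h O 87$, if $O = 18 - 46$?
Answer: $-56028$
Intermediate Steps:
$O = -28$
$h O 87 = 23 \left(-28\right) 87 = \left(-644\right) 87 = -56028$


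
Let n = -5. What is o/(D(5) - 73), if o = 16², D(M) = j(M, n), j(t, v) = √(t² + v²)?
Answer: -18688/5279 - 1280*√2/5279 ≈ -3.8830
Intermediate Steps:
D(M) = √(25 + M²) (D(M) = √(M² + (-5)²) = √(M² + 25) = √(25 + M²))
o = 256
o/(D(5) - 73) = 256/(√(25 + 5²) - 73) = 256/(√(25 + 25) - 73) = 256/(√50 - 73) = 256/(5*√2 - 73) = 256/(-73 + 5*√2)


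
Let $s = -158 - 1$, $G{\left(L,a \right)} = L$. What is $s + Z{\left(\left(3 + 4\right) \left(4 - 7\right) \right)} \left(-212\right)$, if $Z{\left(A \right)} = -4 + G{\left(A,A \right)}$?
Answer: $5141$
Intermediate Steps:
$s = -159$ ($s = -158 - 1 = -159$)
$Z{\left(A \right)} = -4 + A$
$s + Z{\left(\left(3 + 4\right) \left(4 - 7\right) \right)} \left(-212\right) = -159 + \left(-4 + \left(3 + 4\right) \left(4 - 7\right)\right) \left(-212\right) = -159 + \left(-4 + 7 \left(-3\right)\right) \left(-212\right) = -159 + \left(-4 - 21\right) \left(-212\right) = -159 - -5300 = -159 + 5300 = 5141$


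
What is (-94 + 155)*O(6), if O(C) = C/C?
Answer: 61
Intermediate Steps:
O(C) = 1
(-94 + 155)*O(6) = (-94 + 155)*1 = 61*1 = 61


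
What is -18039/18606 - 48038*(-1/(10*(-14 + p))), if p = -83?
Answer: -21697449/429710 ≈ -50.493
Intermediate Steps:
-18039/18606 - 48038*(-1/(10*(-14 + p))) = -18039/18606 - 48038*(-1/(10*(-14 - 83))) = -18039*1/18606 - 48038/((-10*(-97))) = -859/886 - 48038/970 = -859/886 - 48038*1/970 = -859/886 - 24019/485 = -21697449/429710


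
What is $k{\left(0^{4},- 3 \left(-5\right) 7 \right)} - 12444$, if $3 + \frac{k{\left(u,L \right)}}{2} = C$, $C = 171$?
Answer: $-12108$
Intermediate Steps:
$k{\left(u,L \right)} = 336$ ($k{\left(u,L \right)} = -6 + 2 \cdot 171 = -6 + 342 = 336$)
$k{\left(0^{4},- 3 \left(-5\right) 7 \right)} - 12444 = 336 - 12444 = -12108$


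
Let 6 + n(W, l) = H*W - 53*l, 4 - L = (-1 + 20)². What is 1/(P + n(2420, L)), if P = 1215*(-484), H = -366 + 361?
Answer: -1/581245 ≈ -1.7204e-6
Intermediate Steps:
L = -357 (L = 4 - (-1 + 20)² = 4 - 1*19² = 4 - 1*361 = 4 - 361 = -357)
H = -5
n(W, l) = -6 - 53*l - 5*W (n(W, l) = -6 + (-5*W - 53*l) = -6 + (-53*l - 5*W) = -6 - 53*l - 5*W)
P = -588060
1/(P + n(2420, L)) = 1/(-588060 + (-6 - 53*(-357) - 5*2420)) = 1/(-588060 + (-6 + 18921 - 12100)) = 1/(-588060 + 6815) = 1/(-581245) = -1/581245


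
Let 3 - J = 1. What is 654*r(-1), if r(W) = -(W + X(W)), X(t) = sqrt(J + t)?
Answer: 0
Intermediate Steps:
J = 2 (J = 3 - 1*1 = 3 - 1 = 2)
X(t) = sqrt(2 + t)
r(W) = -W - sqrt(2 + W) (r(W) = -(W + sqrt(2 + W)) = -W - sqrt(2 + W))
654*r(-1) = 654*(-1*(-1) - sqrt(2 - 1)) = 654*(1 - sqrt(1)) = 654*(1 - 1*1) = 654*(1 - 1) = 654*0 = 0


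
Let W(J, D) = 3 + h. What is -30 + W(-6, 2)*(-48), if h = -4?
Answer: 18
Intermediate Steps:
W(J, D) = -1 (W(J, D) = 3 - 4 = -1)
-30 + W(-6, 2)*(-48) = -30 - 1*(-48) = -30 + 48 = 18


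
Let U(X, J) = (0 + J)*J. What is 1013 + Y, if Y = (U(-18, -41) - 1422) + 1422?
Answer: 2694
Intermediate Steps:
U(X, J) = J² (U(X, J) = J*J = J²)
Y = 1681 (Y = ((-41)² - 1422) + 1422 = (1681 - 1422) + 1422 = 259 + 1422 = 1681)
1013 + Y = 1013 + 1681 = 2694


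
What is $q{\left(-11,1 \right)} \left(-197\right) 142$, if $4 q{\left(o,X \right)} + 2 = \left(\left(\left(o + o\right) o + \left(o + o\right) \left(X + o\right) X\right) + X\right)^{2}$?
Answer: $- \frac{2998351229}{2} \approx -1.4992 \cdot 10^{9}$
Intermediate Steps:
$q{\left(o,X \right)} = - \frac{1}{2} + \frac{\left(X + 2 o^{2} + 2 X o \left(X + o\right)\right)^{2}}{4}$ ($q{\left(o,X \right)} = - \frac{1}{2} + \frac{\left(\left(\left(o + o\right) o + \left(o + o\right) \left(X + o\right) X\right) + X\right)^{2}}{4} = - \frac{1}{2} + \frac{\left(\left(2 o o + 2 o \left(X + o\right) X\right) + X\right)^{2}}{4} = - \frac{1}{2} + \frac{\left(\left(2 o^{2} + 2 o \left(X + o\right) X\right) + X\right)^{2}}{4} = - \frac{1}{2} + \frac{\left(\left(2 o^{2} + 2 X o \left(X + o\right)\right) + X\right)^{2}}{4} = - \frac{1}{2} + \frac{\left(X + 2 o^{2} + 2 X o \left(X + o\right)\right)^{2}}{4}$)
$q{\left(-11,1 \right)} \left(-197\right) 142 = \left(- \frac{1}{2} + \frac{\left(1 + 2 \left(-11\right)^{2} + 2 \cdot 1 \left(-11\right)^{2} + 2 \left(-11\right) 1^{2}\right)^{2}}{4}\right) \left(-197\right) 142 = \left(- \frac{1}{2} + \frac{\left(1 + 2 \cdot 121 + 2 \cdot 1 \cdot 121 + 2 \left(-11\right) 1\right)^{2}}{4}\right) \left(-197\right) 142 = \left(- \frac{1}{2} + \frac{\left(1 + 242 + 242 - 22\right)^{2}}{4}\right) \left(-197\right) 142 = \left(- \frac{1}{2} + \frac{463^{2}}{4}\right) \left(-197\right) 142 = \left(- \frac{1}{2} + \frac{1}{4} \cdot 214369\right) \left(-197\right) 142 = \left(- \frac{1}{2} + \frac{214369}{4}\right) \left(-197\right) 142 = \frac{214367}{4} \left(-197\right) 142 = \left(- \frac{42230299}{4}\right) 142 = - \frac{2998351229}{2}$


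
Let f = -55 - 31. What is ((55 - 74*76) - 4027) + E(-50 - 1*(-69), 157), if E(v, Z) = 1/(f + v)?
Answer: -642933/67 ≈ -9596.0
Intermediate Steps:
f = -86
E(v, Z) = 1/(-86 + v)
((55 - 74*76) - 4027) + E(-50 - 1*(-69), 157) = ((55 - 74*76) - 4027) + 1/(-86 + (-50 - 1*(-69))) = ((55 - 5624) - 4027) + 1/(-86 + (-50 + 69)) = (-5569 - 4027) + 1/(-86 + 19) = -9596 + 1/(-67) = -9596 - 1/67 = -642933/67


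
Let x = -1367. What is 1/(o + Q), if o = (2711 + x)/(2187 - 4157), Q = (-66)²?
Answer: 985/4289988 ≈ 0.00022960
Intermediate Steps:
Q = 4356
o = -672/985 (o = (2711 - 1367)/(2187 - 4157) = 1344/(-1970) = 1344*(-1/1970) = -672/985 ≈ -0.68223)
1/(o + Q) = 1/(-672/985 + 4356) = 1/(4289988/985) = 985/4289988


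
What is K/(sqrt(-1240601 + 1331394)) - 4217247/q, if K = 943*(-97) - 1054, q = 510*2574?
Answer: -468583/145860 - 92525*sqrt(90793)/90793 ≈ -310.28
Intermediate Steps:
q = 1312740
K = -92525 (K = -91471 - 1054 = -92525)
K/(sqrt(-1240601 + 1331394)) - 4217247/q = -92525/sqrt(-1240601 + 1331394) - 4217247/1312740 = -92525*sqrt(90793)/90793 - 4217247*1/1312740 = -92525*sqrt(90793)/90793 - 468583/145860 = -468583/145860 - 92525*sqrt(90793)/90793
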